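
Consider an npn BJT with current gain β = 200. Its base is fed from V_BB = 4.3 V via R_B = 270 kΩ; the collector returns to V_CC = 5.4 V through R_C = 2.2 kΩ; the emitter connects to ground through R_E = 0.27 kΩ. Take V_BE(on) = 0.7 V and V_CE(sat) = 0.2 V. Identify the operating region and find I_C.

saturation; I_C ≈ 2.1 mA

Assume active: I_B = (4.3 − 0.7)/(270 + 201×0.27) = 0.0111 mA, I_C = β·I_B = 2.22 mA.
Then V_CE = 5.4 − 2.22×2.2 − 2.23×0.27 = -0.0873 V < 0.2 V — the active assumption fails.
Re-solve with V_CE = 0.2 V. KCL at the emitter: V_E/R_E = (V_BB−0.7−V_E)/R_B + (V_CC−0.2−V_E)/R_C, giving V_E = 0.571 V.
I_C = (V_CC − 0.2 − V_E)/R_C = (5.2 − 0.571)/2.2 = 2.1 mA.
Check: I_B = (3.6 − 0.571)/270 = 0.0112 mA, and β·I_B = 2.24 mA > I_C, confirming saturation.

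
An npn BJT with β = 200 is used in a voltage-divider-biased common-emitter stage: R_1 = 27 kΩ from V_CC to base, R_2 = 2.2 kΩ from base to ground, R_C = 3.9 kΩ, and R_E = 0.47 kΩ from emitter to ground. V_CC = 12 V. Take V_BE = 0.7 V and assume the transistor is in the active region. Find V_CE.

V_CE ≈ 10 V

Thevenize the base divider: V_Th = V_CC·R_2/(R_1+R_2) = 12×2.2/29.2 = 0.904 V, R_Th = R_1‖R_2 = 2.03 kΩ.
Base-emitter loop: V_Th = I_B·R_Th + V_BE + (β+1)I_B·R_E, so I_B = (0.904 − 0.7) / (2.03 + 201×0.47) = 0.00212 mA.
I_C = β·I_B = 200×0.00212 = 0.423 mA, and I_E = (β+1)I_B = 0.425 mA.
V_CE = V_CC − I_C·R_C − I_E·R_E = 12 − 0.423×3.9 − 0.425×0.47 = 10.2 V.
V_CE = 10.2 V > 0.2 V confirms active-region operation.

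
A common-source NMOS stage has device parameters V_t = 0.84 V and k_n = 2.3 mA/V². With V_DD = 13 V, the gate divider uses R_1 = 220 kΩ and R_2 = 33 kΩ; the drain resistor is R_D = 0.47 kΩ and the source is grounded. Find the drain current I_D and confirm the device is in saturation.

I_D ≈ 0.84 mA

V_G = V_DD·R_2/(R_1+R_2) = 13×33/253 = 1.7 V. With the source grounded, V_GS = V_G = 1.7 V.
Assume saturation: I_D = (k_n/2)(V_GS − V_t)² = (2.3/2)×(1.7 − 0.84)² = 1.15×0.856² = 0.842 mA.
V_DS = V_DD − I_D·R_D = 13 − 0.842×0.47 = 12.6 V.
Saturation requires V_DS ≥ V_GS − V_t = 0.856 V; 12.6 ≥ 0.856 ✓.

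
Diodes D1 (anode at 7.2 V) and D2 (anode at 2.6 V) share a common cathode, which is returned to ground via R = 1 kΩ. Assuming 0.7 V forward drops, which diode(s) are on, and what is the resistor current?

Only D1 conducts; I_R ≈ 6.5 mA

Assume both conduct. Then node N would need to be at both 7.2−0.7 = 6.5 V and 2.6−0.7 = 1.9 V, which is impossible.
Assume only D1 conducts: V_N = 7.2 − 0.7 = 6.5 V, so I_R = 6.5/1 = 6.5 mA.
Check D2: its anode-to-cathode voltage is 2.6 − 6.5 = -3.9 V < 0.7 V, so it is off. The assumption is consistent.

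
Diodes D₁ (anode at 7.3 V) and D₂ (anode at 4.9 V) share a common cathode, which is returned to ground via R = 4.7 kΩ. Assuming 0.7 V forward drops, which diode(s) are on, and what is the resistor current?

Assume both conduct. Then node N would need to be at both 7.3−0.7 = 6.6 V and 4.9−0.7 = 4.2 V, which is impossible.
Assume only D₁ conducts: V_N = 7.3 − 0.7 = 6.6 V, so I_R = 6.6/4.7 = 1.4 mA.
Check D₂: its anode-to-cathode voltage is 4.9 − 6.6 = -1.7 V < 0.7 V, so it is off. The assumption is consistent.

Only D₁ conducts; I_R ≈ 1.4 mA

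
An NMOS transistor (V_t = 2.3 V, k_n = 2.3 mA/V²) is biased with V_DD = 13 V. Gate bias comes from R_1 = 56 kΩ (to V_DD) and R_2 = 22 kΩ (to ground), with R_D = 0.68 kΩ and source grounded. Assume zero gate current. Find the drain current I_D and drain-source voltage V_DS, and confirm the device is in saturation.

V_G = V_DD·R_2/(R_1+R_2) = 13×22/78 = 3.67 V. With the source grounded, V_GS = V_G = 3.67 V.
Assume saturation: I_D = (k_n/2)(V_GS − V_t)² = (2.3/2)×(3.67 − 2.3)² = 1.15×1.37² = 2.15 mA.
V_DS = V_DD − I_D·R_D = 13 − 2.15×0.68 = 11.5 V.
Saturation requires V_DS ≥ V_GS − V_t = 1.37 V; 11.5 ≥ 1.37 ✓.

I_D ≈ 2.1 mA, V_DS ≈ 12 V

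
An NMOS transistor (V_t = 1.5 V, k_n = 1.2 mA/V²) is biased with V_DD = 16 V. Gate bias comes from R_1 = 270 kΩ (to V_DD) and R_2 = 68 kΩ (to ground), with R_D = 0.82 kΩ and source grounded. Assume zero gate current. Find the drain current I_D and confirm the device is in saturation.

V_G = V_DD·R_2/(R_1+R_2) = 16×68/338 = 3.22 V. With the source grounded, V_GS = V_G = 3.22 V.
Assume saturation: I_D = (k_n/2)(V_GS − V_t)² = (1.2/2)×(3.22 − 1.5)² = 0.6×1.72² = 1.77 mA.
V_DS = V_DD − I_D·R_D = 16 − 1.77×0.82 = 14.5 V.
Saturation requires V_DS ≥ V_GS − V_t = 1.72 V; 14.5 ≥ 1.72 ✓.

I_D ≈ 1.8 mA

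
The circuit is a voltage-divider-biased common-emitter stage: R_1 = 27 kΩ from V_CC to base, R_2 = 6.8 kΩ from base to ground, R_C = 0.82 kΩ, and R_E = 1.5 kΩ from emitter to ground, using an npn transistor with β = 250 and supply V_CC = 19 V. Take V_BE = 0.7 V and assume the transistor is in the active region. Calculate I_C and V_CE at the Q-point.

I_C ≈ 2 mA, V_CE ≈ 14 V

Thevenize the base divider: V_Th = V_CC·R_2/(R_1+R_2) = 19×6.8/33.8 = 3.82 V, R_Th = R_1‖R_2 = 5.43 kΩ.
Base-emitter loop: V_Th = I_B·R_Th + V_BE + (β+1)I_B·R_E, so I_B = (3.82 − 0.7) / (5.43 + 251×1.5) = 0.00818 mA.
I_C = β·I_B = 250×0.00818 = 2.04 mA, and I_E = (β+1)I_B = 2.05 mA.
V_CE = V_CC − I_C·R_C − I_E·R_E = 19 − 2.04×0.82 − 2.05×1.5 = 14.2 V.
V_CE = 14.2 V > 0.2 V confirms active-region operation.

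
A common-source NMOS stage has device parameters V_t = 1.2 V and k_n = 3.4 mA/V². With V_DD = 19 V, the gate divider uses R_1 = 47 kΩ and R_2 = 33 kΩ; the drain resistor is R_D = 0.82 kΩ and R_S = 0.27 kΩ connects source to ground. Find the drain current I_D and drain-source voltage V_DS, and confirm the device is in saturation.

I_D ≈ 14 mA, V_DS ≈ 3.8 V

V_G = V_DD·R_2/(R_1+R_2) = 19×33/80 = 7.84 V.
Assume saturation: I_D = (k_n/2)(V_GS − V_t)² with V_GS = V_G − I_D·R_S = 7.84 − 0.27·I_D.
Substituting gives 0.124·I_D² − 7.09·I_D + 74.9 = 0, with roots I_D = 14 or 43.3 mA.
The root I_D = 43.3 mA gives V_GS = -3.85 V ≤ V_t, so take I_D = 14 mA.
Then V_GS = 4.07 V and V_DS = V_DD − I_D(R_D+R_S) = 19 − 14×1.09 = 3.78 V.
Saturation requires V_DS ≥ V_GS − V_t = 2.87 V; 3.78 ≥ 2.87 ✓.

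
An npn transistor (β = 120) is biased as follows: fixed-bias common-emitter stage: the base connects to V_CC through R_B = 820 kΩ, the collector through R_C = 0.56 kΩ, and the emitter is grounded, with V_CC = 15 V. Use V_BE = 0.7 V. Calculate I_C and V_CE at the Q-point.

Base loop: V_CC = I_B·R_B + V_BE, so I_B = (15 − 0.7)/820 kΩ = 0.0174 mA.
In the active region I_C = β·I_B = 120 × 0.0174 = 2.09 mA.
Collector loop: V_CE = V_CC − I_C·R_C = 15 − 2.09×0.56 = 13.8 V.
Since V_CE = 13.8 V > V_CE(sat) ≈ 0.2 V, the transistor is in the active region as assumed.

I_C ≈ 2.1 mA, V_CE ≈ 14 V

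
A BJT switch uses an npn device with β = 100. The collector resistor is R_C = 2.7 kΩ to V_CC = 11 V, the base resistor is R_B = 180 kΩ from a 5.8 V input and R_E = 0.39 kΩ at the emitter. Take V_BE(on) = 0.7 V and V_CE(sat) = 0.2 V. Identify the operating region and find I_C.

active; I_C ≈ 2.3 mA

Assume active. Base-emitter loop: I_B = (V_BB − V_BE)/(R_B + (β+1)R_E) = (5.8 − 0.7)/(180 + 101×0.39) = 0.0232 mA.
I_C = β·I_B = 100×0.0232 = 2.32 mA.
V_CE = V_CC − I_C·R_C − I_E·R_E = 11 − 2.32×2.7 − 2.35×0.39 = 3.81 V > V_CE(sat), so the active-region assumption holds.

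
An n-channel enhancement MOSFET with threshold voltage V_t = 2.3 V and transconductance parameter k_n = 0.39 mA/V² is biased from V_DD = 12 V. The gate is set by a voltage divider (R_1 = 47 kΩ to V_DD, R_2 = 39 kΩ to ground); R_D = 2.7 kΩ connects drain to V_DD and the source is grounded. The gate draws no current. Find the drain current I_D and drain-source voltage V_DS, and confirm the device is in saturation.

V_G = V_DD·R_2/(R_1+R_2) = 12×39/86 = 5.44 V. With the source grounded, V_GS = V_G = 5.44 V.
Assume saturation: I_D = (k_n/2)(V_GS − V_t)² = (0.39/2)×(5.44 − 2.3)² = 0.195×3.14² = 1.92 mA.
V_DS = V_DD − I_D·R_D = 12 − 1.92×2.7 = 6.8 V.
Saturation requires V_DS ≥ V_GS − V_t = 3.14 V; 6.8 ≥ 3.14 ✓.

I_D ≈ 1.9 mA, V_DS ≈ 6.8 V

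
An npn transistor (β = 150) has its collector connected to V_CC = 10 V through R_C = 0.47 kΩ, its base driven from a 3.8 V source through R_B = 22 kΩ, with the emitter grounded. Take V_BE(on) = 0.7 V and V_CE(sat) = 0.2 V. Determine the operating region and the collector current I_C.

saturation; I_C ≈ 21 mA

Assume active: I_B = (3.8 − 0.7)/22 = 0.141 mA, giving I_C = β·I_B = 21.1 mA.
But then V_CE = 10 − 21.1×0.47 = 0.0659 V < V_CE(sat) = 0.2 V — impossible in the active region.
So the transistor is saturated. With V_CE = 0.2 V, I_C = (V_CC − 0.2)/R_C = 9.8/0.47 = 20.9 mA.
Check: β·I_B = 21.1 mA > I_C = 20.9 mA, confirming saturation.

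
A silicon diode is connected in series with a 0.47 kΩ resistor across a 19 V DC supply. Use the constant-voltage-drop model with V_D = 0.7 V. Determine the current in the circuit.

I ≈ 39 mA

KVL around the loop: 19 = V_D + I·R = 0.7 + I × 0.47 kΩ.
So I = (19 − 0.7) / 0.47 kΩ = 18.3 / 0.47 = 38.9 mA.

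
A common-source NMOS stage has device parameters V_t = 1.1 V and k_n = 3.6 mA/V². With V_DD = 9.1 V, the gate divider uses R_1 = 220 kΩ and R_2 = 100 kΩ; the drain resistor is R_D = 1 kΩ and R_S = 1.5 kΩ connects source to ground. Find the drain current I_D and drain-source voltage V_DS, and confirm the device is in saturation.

I_D ≈ 0.74 mA, V_DS ≈ 7.3 V

V_G = V_DD·R_2/(R_1+R_2) = 9.1×100/320 = 2.84 V.
Assume saturation: I_D = (k_n/2)(V_GS − V_t)² with V_GS = V_G − I_D·R_S = 2.84 − 1.5·I_D.
Substituting gives 4.05·I_D² − 10.4·I_D + 5.47 = 0, with roots I_D = 0.736 or 1.84 mA.
The root I_D = 1.84 mA gives V_GS = 0.0901 V ≤ V_t, so take I_D = 0.736 mA.
Then V_GS = 1.74 V and V_DS = V_DD − I_D(R_D+R_S) = 9.1 − 0.736×2.5 = 7.26 V.
Saturation requires V_DS ≥ V_GS − V_t = 0.64 V; 7.26 ≥ 0.64 ✓.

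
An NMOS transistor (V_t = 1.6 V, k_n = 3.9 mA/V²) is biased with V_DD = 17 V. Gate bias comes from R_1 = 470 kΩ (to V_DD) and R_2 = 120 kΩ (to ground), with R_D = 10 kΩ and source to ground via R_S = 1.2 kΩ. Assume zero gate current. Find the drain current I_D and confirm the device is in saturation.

I_D ≈ 0.96 mA

V_G = V_DD·R_2/(R_1+R_2) = 17×120/590 = 3.46 V.
Assume saturation: I_D = (k_n/2)(V_GS − V_t)² with V_GS = V_G − I_D·R_S = 3.46 − 1.2·I_D.
Substituting gives 2.81·I_D² − 9.69·I_D + 6.73 = 0, with roots I_D = 0.963 or 2.49 mA.
The root I_D = 2.49 mA gives V_GS = 0.47 V ≤ V_t, so take I_D = 0.963 mA.
Then V_GS = 2.3 V and V_DS = V_DD − I_D(R_D+R_S) = 17 − 0.963×11.2 = 6.22 V.
Saturation requires V_DS ≥ V_GS − V_t = 0.703 V; 6.22 ≥ 0.703 ✓.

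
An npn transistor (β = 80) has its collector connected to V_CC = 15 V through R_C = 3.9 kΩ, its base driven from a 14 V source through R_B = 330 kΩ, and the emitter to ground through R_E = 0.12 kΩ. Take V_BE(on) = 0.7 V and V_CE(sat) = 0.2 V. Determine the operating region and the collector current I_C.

active; I_C ≈ 3.1 mA

Assume active. Base-emitter loop: I_B = (V_BB − V_BE)/(R_B + (β+1)R_E) = (14 − 0.7)/(330 + 81×0.12) = 0.0391 mA.
I_C = β·I_B = 80×0.0391 = 3.13 mA.
V_CE = V_CC − I_C·R_C − I_E·R_E = 15 − 3.13×3.9 − 3.17×0.12 = 2.4 V > V_CE(sat), so the active-region assumption holds.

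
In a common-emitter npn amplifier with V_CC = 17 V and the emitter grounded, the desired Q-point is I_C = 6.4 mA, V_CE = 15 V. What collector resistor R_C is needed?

Collector loop: V_CC = I_C·R_C + V_CE.
R_C = (V_CC − V_CE)/I_C = (17 − 15)/6.4 = 0.312 kΩ.

R_C ≈ 0.31 kΩ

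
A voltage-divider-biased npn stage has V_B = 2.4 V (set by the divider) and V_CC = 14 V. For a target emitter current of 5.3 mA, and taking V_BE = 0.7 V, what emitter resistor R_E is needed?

R_E ≈ 0.32 kΩ

V_E = V_B − V_BE = 2.4 − 0.7 = 1.7 V.
R_E = V_E / I_E = 1.7 / 5.3 = 0.321 kΩ.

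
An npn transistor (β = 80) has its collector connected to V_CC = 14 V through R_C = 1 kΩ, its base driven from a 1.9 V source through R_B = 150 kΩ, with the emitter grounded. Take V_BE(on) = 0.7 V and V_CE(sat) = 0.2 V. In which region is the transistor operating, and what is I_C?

active; I_C ≈ 0.64 mA

Assume active. Base-emitter loop: I_B = (V_BB − V_BE)/R_B = (1.9 − 0.7)/150 = 0.008 mA.
I_C = β·I_B = 80×0.008 = 0.64 mA.
V_CE = V_CC − I_C·R_C = 14 − 0.64×1 = 13.4 V > V_CE(sat), so the active-region assumption holds.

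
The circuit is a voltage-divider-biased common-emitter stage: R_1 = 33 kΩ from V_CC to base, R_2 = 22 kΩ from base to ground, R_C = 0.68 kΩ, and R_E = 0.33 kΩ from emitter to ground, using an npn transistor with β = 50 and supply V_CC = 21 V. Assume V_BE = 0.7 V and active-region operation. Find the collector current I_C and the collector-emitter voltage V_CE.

Thevenize the base divider: V_Th = V_CC·R_2/(R_1+R_2) = 21×22/55 = 8.4 V, R_Th = R_1‖R_2 = 13.2 kΩ.
Base-emitter loop: V_Th = I_B·R_Th + V_BE + (β+1)I_B·R_E, so I_B = (8.4 − 0.7) / (13.2 + 51×0.33) = 0.256 mA.
I_C = β·I_B = 50×0.256 = 12.8 mA, and I_E = (β+1)I_B = 13.1 mA.
V_CE = V_CC − I_C·R_C − I_E·R_E = 21 − 12.8×0.68 − 13.1×0.33 = 7.97 V.
V_CE = 7.97 V > 0.2 V confirms active-region operation.

I_C ≈ 13 mA, V_CE ≈ 8 V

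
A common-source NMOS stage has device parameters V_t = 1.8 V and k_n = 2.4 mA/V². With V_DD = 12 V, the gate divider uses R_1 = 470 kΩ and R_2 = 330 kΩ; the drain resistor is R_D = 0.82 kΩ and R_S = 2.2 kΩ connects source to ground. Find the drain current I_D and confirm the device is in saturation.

I_D ≈ 1 mA

V_G = V_DD·R_2/(R_1+R_2) = 12×330/800 = 4.95 V.
Assume saturation: I_D = (k_n/2)(V_GS − V_t)² with V_GS = V_G − I_D·R_S = 4.95 − 2.2·I_D.
Substituting gives 5.81·I_D² − 17.6·I_D + 11.9 = 0, with roots I_D = 1.01 or 2.02 mA.
The root I_D = 2.02 mA gives V_GS = 0.502 V ≤ V_t, so take I_D = 1.01 mA.
Then V_GS = 2.72 V and V_DS = V_DD − I_D(R_D+R_S) = 12 − 1.01×3.02 = 8.94 V.
Saturation requires V_DS ≥ V_GS − V_t = 0.919 V; 8.94 ≥ 0.919 ✓.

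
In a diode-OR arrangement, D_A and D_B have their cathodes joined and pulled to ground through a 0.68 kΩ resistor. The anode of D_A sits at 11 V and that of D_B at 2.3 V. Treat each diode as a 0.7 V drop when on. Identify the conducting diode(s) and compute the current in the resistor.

Only D_A conducts; I_R ≈ 15 mA

Assume both conduct. Then node N would need to be at both 11−0.7 = 10.3 V and 2.3−0.7 = 1.6 V, which is impossible.
Assume only D_A conducts: V_N = 11 − 0.7 = 10.3 V, so I_R = 10.3/0.68 = 15.1 mA.
Check D_B: its anode-to-cathode voltage is 2.3 − 10.3 = -8 V < 0.7 V, so it is off. The assumption is consistent.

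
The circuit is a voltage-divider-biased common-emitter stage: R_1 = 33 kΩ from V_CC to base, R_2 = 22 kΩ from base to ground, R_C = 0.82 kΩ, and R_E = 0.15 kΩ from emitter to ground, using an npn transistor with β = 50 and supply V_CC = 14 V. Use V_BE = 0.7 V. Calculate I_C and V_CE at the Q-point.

I_C ≈ 12 mA, V_CE ≈ 2.6 V

Thevenize the base divider: V_Th = V_CC·R_2/(R_1+R_2) = 14×22/55 = 5.6 V, R_Th = R_1‖R_2 = 13.2 kΩ.
Base-emitter loop: V_Th = I_B·R_Th + V_BE + (β+1)I_B·R_E, so I_B = (5.6 − 0.7) / (13.2 + 51×0.15) = 0.235 mA.
I_C = β·I_B = 50×0.235 = 11.8 mA, and I_E = (β+1)I_B = 12 mA.
V_CE = V_CC − I_C·R_C − I_E·R_E = 14 − 11.8×0.82 − 12×0.15 = 2.57 V.
V_CE = 2.57 V > 0.2 V confirms active-region operation.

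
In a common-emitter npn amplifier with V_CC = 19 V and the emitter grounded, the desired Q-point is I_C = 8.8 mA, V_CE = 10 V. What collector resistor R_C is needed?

R_C ≈ 1 kΩ

Collector loop: V_CC = I_C·R_C + V_CE.
R_C = (V_CC − V_CE)/I_C = (19 − 10)/8.8 = 1.02 kΩ.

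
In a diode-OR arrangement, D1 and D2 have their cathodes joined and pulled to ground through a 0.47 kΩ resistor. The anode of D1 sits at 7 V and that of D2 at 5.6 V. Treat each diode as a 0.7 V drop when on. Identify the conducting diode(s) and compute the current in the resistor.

Assume both conduct. Then node N would need to be at both 7−0.7 = 6.3 V and 5.6−0.7 = 4.9 V, which is impossible.
Assume only D1 conducts: V_N = 7 − 0.7 = 6.3 V, so I_R = 6.3/0.47 = 13.4 mA.
Check D2: its anode-to-cathode voltage is 5.6 − 6.3 = -0.7 V < 0.7 V, so it is off. The assumption is consistent.

Only D1 conducts; I_R ≈ 13 mA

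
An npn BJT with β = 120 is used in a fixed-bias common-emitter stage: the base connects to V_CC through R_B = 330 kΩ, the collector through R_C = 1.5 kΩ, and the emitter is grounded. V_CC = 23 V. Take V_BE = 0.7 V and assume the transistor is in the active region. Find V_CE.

Base loop: V_CC = I_B·R_B + V_BE, so I_B = (23 − 0.7)/330 kΩ = 0.0676 mA.
In the active region I_C = β·I_B = 120 × 0.0676 = 8.11 mA.
Collector loop: V_CE = V_CC − I_C·R_C = 23 − 8.11×1.5 = 10.8 V.
Since V_CE = 10.8 V > V_CE(sat) ≈ 0.2 V, the transistor is in the active region as assumed.

V_CE ≈ 11 V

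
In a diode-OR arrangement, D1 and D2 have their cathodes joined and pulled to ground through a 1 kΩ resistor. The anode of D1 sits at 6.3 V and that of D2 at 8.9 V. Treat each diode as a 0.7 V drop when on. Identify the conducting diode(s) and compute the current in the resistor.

Only D2 conducts; I_R ≈ 8.2 mA

Assume both conduct. Then node N would need to be at both 6.3−0.7 = 5.6 V and 8.9−0.7 = 8.2 V, which is impossible.
Assume only D2 conducts: V_N = 8.9 − 0.7 = 8.2 V, so I_R = 8.2/1 = 8.2 mA.
Check D1: its anode-to-cathode voltage is 6.3 − 8.2 = -1.9 V < 0.7 V, so it is off. The assumption is consistent.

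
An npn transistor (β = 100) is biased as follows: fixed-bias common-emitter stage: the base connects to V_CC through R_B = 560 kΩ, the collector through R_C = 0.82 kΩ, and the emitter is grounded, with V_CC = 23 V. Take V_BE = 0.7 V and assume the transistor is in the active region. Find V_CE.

Base loop: V_CC = I_B·R_B + V_BE, so I_B = (23 − 0.7)/560 kΩ = 0.0398 mA.
In the active region I_C = β·I_B = 100 × 0.0398 = 3.98 mA.
Collector loop: V_CE = V_CC − I_C·R_C = 23 − 3.98×0.82 = 19.7 V.
Since V_CE = 19.7 V > V_CE(sat) ≈ 0.2 V, the transistor is in the active region as assumed.

V_CE ≈ 20 V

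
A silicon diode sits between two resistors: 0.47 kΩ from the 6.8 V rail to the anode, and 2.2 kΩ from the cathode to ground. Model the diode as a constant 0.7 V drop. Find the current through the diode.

I ≈ 2.3 mA

The two resistors are in series with the diode, so KVL gives 6.8 = I·0.47 + 0.7 + I·2.2.
I = (6.8 − 0.7) / (0.47 + 2.2) kΩ = 6.1 / 2.67 = 2.28 mA.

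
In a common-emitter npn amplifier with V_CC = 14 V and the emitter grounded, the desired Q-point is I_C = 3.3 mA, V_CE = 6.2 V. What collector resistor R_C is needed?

Collector loop: V_CC = I_C·R_C + V_CE.
R_C = (V_CC − V_CE)/I_C = (14 − 6.2)/3.3 = 2.36 kΩ.

R_C ≈ 2.4 kΩ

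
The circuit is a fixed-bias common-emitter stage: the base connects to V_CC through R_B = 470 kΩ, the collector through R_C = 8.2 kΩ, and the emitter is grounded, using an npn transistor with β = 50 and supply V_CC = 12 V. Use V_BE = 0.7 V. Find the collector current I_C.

Base loop: V_CC = I_B·R_B + V_BE, so I_B = (12 − 0.7)/470 kΩ = 0.024 mA.
In the active region I_C = β·I_B = 50 × 0.024 = 1.2 mA.
Collector loop: V_CE = V_CC − I_C·R_C = 12 − 1.2×8.2 = 2.14 V.
Since V_CE = 2.14 V > V_CE(sat) ≈ 0.2 V, the transistor is in the active region as assumed.

I_C ≈ 1.2 mA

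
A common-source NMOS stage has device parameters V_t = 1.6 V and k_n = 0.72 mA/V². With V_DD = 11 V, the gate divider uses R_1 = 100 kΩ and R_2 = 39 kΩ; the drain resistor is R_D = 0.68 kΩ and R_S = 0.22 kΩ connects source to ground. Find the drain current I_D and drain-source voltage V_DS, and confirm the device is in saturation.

V_G = V_DD·R_2/(R_1+R_2) = 11×39/139 = 3.09 V.
Assume saturation: I_D = (k_n/2)(V_GS − V_t)² with V_GS = V_G − I_D·R_S = 3.09 − 0.22·I_D.
Substituting gives 0.0174·I_D² − 1.24·I_D + 0.795 = 0, with roots I_D = 0.65 or 70.3 mA.
The root I_D = 70.3 mA gives V_GS = -12.4 V ≤ V_t, so take I_D = 0.65 mA.
Then V_GS = 2.94 V and V_DS = V_DD − I_D(R_D+R_S) = 11 − 0.65×0.9 = 10.4 V.
Saturation requires V_DS ≥ V_GS − V_t = 1.34 V; 10.4 ≥ 1.34 ✓.

I_D ≈ 0.65 mA, V_DS ≈ 10 V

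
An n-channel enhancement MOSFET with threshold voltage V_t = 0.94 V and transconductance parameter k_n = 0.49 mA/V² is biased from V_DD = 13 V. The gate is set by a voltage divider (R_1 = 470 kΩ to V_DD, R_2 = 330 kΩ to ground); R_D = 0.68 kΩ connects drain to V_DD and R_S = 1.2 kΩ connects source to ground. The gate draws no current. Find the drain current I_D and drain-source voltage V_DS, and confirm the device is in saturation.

V_G = V_DD·R_2/(R_1+R_2) = 13×330/800 = 5.36 V.
Assume saturation: I_D = (k_n/2)(V_GS − V_t)² with V_GS = V_G − I_D·R_S = 5.36 − 1.2·I_D.
Substituting gives 0.353·I_D² − 3.6·I_D + 4.79 = 0, with roots I_D = 1.57 or 8.63 mA.
The root I_D = 8.63 mA gives V_GS = -5 V ≤ V_t, so take I_D = 1.57 mA.
Then V_GS = 3.47 V and V_DS = V_DD − I_D(R_D+R_S) = 13 − 1.57×1.88 = 10 V.
Saturation requires V_DS ≥ V_GS − V_t = 2.53 V; 10 ≥ 2.53 ✓.

I_D ≈ 1.6 mA, V_DS ≈ 10 V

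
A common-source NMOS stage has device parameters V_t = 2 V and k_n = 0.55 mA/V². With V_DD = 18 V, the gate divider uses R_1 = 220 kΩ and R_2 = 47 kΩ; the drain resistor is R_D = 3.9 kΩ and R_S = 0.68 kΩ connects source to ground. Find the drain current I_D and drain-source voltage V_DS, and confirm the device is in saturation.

V_G = V_DD·R_2/(R_1+R_2) = 18×47/267 = 3.17 V.
Assume saturation: I_D = (k_n/2)(V_GS − V_t)² with V_GS = V_G − I_D·R_S = 3.17 − 0.68·I_D.
Substituting gives 0.127·I_D² − 1.44·I_D + 0.376 = 0, with roots I_D = 0.268 or 11 mA.
The root I_D = 11 mA gives V_GS = -4.33 V ≤ V_t, so take I_D = 0.268 mA.
Then V_GS = 2.99 V and V_DS = V_DD − I_D(R_D+R_S) = 18 − 0.268×4.58 = 16.8 V.
Saturation requires V_DS ≥ V_GS − V_t = 0.987 V; 16.8 ≥ 0.987 ✓.

I_D ≈ 0.27 mA, V_DS ≈ 17 V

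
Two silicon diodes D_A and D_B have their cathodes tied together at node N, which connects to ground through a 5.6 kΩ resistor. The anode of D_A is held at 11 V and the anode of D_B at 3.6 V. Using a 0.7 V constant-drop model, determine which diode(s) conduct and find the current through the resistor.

Only D_A conducts; I_R ≈ 1.8 mA

Assume both conduct. Then node N would need to be at both 11−0.7 = 10.3 V and 3.6−0.7 = 2.9 V, which is impossible.
Assume only D_A conducts: V_N = 11 − 0.7 = 10.3 V, so I_R = 10.3/5.6 = 1.84 mA.
Check D_B: its anode-to-cathode voltage is 3.6 − 10.3 = -6.7 V < 0.7 V, so it is off. The assumption is consistent.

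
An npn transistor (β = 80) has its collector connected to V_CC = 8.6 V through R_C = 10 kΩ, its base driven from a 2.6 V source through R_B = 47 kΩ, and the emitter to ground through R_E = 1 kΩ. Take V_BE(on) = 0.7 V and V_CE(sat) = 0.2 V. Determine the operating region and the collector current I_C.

Assume active: I_B = (2.6 − 0.7)/(47 + 81×1) = 0.0148 mA, I_C = β·I_B = 1.19 mA.
Then V_CE = 8.6 − 1.19×10 − 1.2×1 = -4.48 V < 0.2 V — the active assumption fails.
Re-solve with V_CE = 0.2 V. KCL at the emitter: V_E/R_E = (V_BB−0.7−V_E)/R_B + (V_CC−0.2−V_E)/R_C, giving V_E = 0.785 V.
I_C = (V_CC − 0.2 − V_E)/R_C = (8.4 − 0.785)/10 = 0.761 mA.
Check: I_B = (1.9 − 0.785)/47 = 0.0237 mA, and β·I_B = 1.9 mA > I_C, confirming saturation.

saturation; I_C ≈ 0.76 mA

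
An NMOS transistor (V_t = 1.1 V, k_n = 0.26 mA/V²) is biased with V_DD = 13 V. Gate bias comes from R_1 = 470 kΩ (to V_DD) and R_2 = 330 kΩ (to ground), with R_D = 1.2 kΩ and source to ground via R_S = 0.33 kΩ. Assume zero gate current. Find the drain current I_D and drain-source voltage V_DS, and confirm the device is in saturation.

V_G = V_DD·R_2/(R_1+R_2) = 13×330/800 = 5.36 V.
Assume saturation: I_D = (k_n/2)(V_GS − V_t)² with V_GS = V_G − I_D·R_S = 5.36 − 0.33·I_D.
Substituting gives 0.0142·I_D² − 1.37·I_D + 2.36 = 0, with roots I_D = 1.76 or 94.7 mA.
The root I_D = 94.7 mA gives V_GS = -25.9 V ≤ V_t, so take I_D = 1.76 mA.
Then V_GS = 4.78 V and V_DS = V_DD − I_D(R_D+R_S) = 13 − 1.76×1.53 = 10.3 V.
Saturation requires V_DS ≥ V_GS − V_t = 3.68 V; 10.3 ≥ 3.68 ✓.

I_D ≈ 1.8 mA, V_DS ≈ 10 V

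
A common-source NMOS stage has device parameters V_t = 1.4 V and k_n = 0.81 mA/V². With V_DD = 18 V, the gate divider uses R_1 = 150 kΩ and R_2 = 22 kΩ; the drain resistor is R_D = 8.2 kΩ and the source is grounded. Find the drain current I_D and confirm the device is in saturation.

V_G = V_DD·R_2/(R_1+R_2) = 18×22/172 = 2.3 V. With the source grounded, V_GS = V_G = 2.3 V.
Assume saturation: I_D = (k_n/2)(V_GS − V_t)² = (0.81/2)×(2.3 − 1.4)² = 0.405×0.902² = 0.33 mA.
V_DS = V_DD − I_D·R_D = 18 − 0.33×8.2 = 15.3 V.
Saturation requires V_DS ≥ V_GS − V_t = 0.902 V; 15.3 ≥ 0.902 ✓.

I_D ≈ 0.33 mA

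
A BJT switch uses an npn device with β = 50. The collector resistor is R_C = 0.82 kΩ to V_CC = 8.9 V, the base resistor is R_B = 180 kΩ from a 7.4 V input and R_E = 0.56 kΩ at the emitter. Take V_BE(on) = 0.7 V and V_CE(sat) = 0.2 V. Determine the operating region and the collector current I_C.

Assume active. Base-emitter loop: I_B = (V_BB − V_BE)/(R_B + (β+1)R_E) = (7.4 − 0.7)/(180 + 51×0.56) = 0.0321 mA.
I_C = β·I_B = 50×0.0321 = 1.61 mA.
V_CE = V_CC − I_C·R_C − I_E·R_E = 8.9 − 1.61×0.82 − 1.64×0.56 = 6.67 V > V_CE(sat), so the active-region assumption holds.

active; I_C ≈ 1.6 mA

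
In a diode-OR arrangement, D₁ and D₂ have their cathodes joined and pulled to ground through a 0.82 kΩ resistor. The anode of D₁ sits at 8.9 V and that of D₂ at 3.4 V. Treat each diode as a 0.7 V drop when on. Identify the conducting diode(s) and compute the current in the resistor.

Assume both conduct. Then node N would need to be at both 8.9−0.7 = 8.2 V and 3.4−0.7 = 2.7 V, which is impossible.
Assume only D₁ conducts: V_N = 8.9 − 0.7 = 8.2 V, so I_R = 8.2/0.82 = 10 mA.
Check D₂: its anode-to-cathode voltage is 3.4 − 8.2 = -4.8 V < 0.7 V, so it is off. The assumption is consistent.

Only D₁ conducts; I_R ≈ 10 mA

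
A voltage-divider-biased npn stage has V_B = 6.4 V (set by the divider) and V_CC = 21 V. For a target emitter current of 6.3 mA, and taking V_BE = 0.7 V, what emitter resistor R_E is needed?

R_E ≈ 0.9 kΩ

V_E = V_B − V_BE = 6.4 − 0.7 = 5.7 V.
R_E = V_E / I_E = 5.7 / 6.3 = 0.905 kΩ.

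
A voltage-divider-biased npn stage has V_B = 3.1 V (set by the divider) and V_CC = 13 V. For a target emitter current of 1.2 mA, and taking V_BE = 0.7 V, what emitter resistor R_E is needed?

V_E = V_B − V_BE = 3.1 − 0.7 = 2.4 V.
R_E = V_E / I_E = 2.4 / 1.2 = 2 kΩ.

R_E ≈ 2 kΩ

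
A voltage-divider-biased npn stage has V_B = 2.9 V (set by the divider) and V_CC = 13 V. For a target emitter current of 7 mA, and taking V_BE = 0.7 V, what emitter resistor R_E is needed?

R_E ≈ 0.31 kΩ

V_E = V_B − V_BE = 2.9 − 0.7 = 2.2 V.
R_E = V_E / I_E = 2.2 / 7 = 0.314 kΩ.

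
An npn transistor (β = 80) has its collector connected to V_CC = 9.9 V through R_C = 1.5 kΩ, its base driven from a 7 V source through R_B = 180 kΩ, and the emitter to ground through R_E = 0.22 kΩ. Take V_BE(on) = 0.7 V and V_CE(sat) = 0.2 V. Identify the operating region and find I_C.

Assume active. Base-emitter loop: I_B = (V_BB − V_BE)/(R_B + (β+1)R_E) = (7 − 0.7)/(180 + 81×0.22) = 0.0318 mA.
I_C = β·I_B = 80×0.0318 = 2.55 mA.
V_CE = V_CC − I_C·R_C − I_E·R_E = 9.9 − 2.55×1.5 − 2.58×0.22 = 5.51 V > V_CE(sat), so the active-region assumption holds.

active; I_C ≈ 2.5 mA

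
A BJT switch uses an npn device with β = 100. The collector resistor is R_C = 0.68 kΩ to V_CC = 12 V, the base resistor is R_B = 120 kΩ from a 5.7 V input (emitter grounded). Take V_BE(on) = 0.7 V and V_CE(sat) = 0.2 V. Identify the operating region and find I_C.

active; I_C ≈ 4.2 mA

Assume active. Base-emitter loop: I_B = (V_BB − V_BE)/R_B = (5.7 − 0.7)/120 = 0.0417 mA.
I_C = β·I_B = 100×0.0417 = 4.17 mA.
V_CE = V_CC − I_C·R_C = 12 − 4.17×0.68 = 9.17 V > V_CE(sat), so the active-region assumption holds.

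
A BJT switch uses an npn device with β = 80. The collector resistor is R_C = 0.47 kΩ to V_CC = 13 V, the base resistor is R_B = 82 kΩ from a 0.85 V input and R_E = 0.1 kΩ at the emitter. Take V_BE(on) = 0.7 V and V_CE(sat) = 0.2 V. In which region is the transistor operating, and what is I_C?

active; I_C ≈ 0.13 mA

Assume active. Base-emitter loop: I_B = (V_BB − V_BE)/(R_B + (β+1)R_E) = (0.85 − 0.7)/(82 + 81×0.1) = 0.00166 mA.
I_C = β·I_B = 80×0.00166 = 0.133 mA.
V_CE = V_CC − I_C·R_C − I_E·R_E = 13 − 0.133×0.47 − 0.135×0.1 = 12.9 V > V_CE(sat), so the active-region assumption holds.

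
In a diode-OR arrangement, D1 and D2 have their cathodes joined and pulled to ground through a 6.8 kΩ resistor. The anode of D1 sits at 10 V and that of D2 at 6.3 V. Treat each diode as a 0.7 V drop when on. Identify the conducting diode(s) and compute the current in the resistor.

Only D1 conducts; I_R ≈ 1.4 mA

Assume both conduct. Then node N would need to be at both 10−0.7 = 9.3 V and 6.3−0.7 = 5.6 V, which is impossible.
Assume only D1 conducts: V_N = 10 − 0.7 = 9.3 V, so I_R = 9.3/6.8 = 1.37 mA.
Check D2: its anode-to-cathode voltage is 6.3 − 9.3 = -3 V < 0.7 V, so it is off. The assumption is consistent.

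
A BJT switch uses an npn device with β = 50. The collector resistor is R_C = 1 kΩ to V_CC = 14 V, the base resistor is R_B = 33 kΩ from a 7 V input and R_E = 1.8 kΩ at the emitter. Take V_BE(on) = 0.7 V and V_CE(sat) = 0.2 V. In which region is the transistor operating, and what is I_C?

Assume active. Base-emitter loop: I_B = (V_BB − V_BE)/(R_B + (β+1)R_E) = (7 − 0.7)/(33 + 51×1.8) = 0.0505 mA.
I_C = β·I_B = 50×0.0505 = 2.52 mA.
V_CE = V_CC − I_C·R_C − I_E·R_E = 14 − 2.52×1 − 2.57×1.8 = 6.84 V > V_CE(sat), so the active-region assumption holds.

active; I_C ≈ 2.5 mA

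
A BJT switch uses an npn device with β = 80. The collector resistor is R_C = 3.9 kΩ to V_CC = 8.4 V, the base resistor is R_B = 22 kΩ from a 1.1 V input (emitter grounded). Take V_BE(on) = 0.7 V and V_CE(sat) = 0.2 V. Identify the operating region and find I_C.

Assume active. Base-emitter loop: I_B = (V_BB − V_BE)/R_B = (1.1 − 0.7)/22 = 0.0182 mA.
I_C = β·I_B = 80×0.0182 = 1.45 mA.
V_CE = V_CC − I_C·R_C = 8.4 − 1.45×3.9 = 2.73 V > V_CE(sat), so the active-region assumption holds.

active; I_C ≈ 1.5 mA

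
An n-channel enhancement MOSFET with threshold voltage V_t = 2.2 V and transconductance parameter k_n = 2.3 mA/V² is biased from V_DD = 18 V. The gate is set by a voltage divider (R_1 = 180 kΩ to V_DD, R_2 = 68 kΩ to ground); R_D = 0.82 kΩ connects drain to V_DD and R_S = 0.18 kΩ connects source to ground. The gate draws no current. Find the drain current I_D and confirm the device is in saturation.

I_D ≈ 4.4 mA

V_G = V_DD·R_2/(R_1+R_2) = 18×68/248 = 4.94 V.
Assume saturation: I_D = (k_n/2)(V_GS − V_t)² with V_GS = V_G − I_D·R_S = 4.94 − 0.18·I_D.
Substituting gives 0.0373·I_D² − 2.13·I_D + 8.61 = 0, with roots I_D = 4.37 or 52.9 mA.
The root I_D = 52.9 mA gives V_GS = -4.58 V ≤ V_t, so take I_D = 4.37 mA.
Then V_GS = 4.15 V and V_DS = V_DD − I_D(R_D+R_S) = 18 − 4.37×1 = 13.6 V.
Saturation requires V_DS ≥ V_GS − V_t = 1.95 V; 13.6 ≥ 1.95 ✓.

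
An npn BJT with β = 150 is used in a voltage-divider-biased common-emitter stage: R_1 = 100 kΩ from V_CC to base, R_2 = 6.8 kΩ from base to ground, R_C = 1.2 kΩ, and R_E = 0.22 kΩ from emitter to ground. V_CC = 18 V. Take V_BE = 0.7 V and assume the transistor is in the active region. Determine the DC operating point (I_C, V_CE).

Thevenize the base divider: V_Th = V_CC·R_2/(R_1+R_2) = 18×6.8/107 = 1.15 V, R_Th = R_1‖R_2 = 6.37 kΩ.
Base-emitter loop: V_Th = I_B·R_Th + V_BE + (β+1)I_B·R_E, so I_B = (1.15 − 0.7) / (6.37 + 151×0.22) = 0.0113 mA.
I_C = β·I_B = 150×0.0113 = 1.69 mA, and I_E = (β+1)I_B = 1.7 mA.
V_CE = V_CC − I_C·R_C − I_E·R_E = 18 − 1.69×1.2 − 1.7×0.22 = 15.6 V.
V_CE = 15.6 V > 0.2 V confirms active-region operation.

I_C ≈ 1.7 mA, V_CE ≈ 16 V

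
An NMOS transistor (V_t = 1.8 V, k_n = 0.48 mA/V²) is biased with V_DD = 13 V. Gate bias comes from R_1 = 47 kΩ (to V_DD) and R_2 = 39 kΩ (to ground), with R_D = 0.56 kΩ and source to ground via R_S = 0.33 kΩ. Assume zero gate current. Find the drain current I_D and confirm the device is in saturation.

V_G = V_DD·R_2/(R_1+R_2) = 13×39/86 = 5.9 V.
Assume saturation: I_D = (k_n/2)(V_GS − V_t)² with V_GS = V_G − I_D·R_S = 5.9 − 0.33·I_D.
Substituting gives 0.0261·I_D² − 1.65·I_D + 4.03 = 0, with roots I_D = 2.54 or 60.5 mA.
The root I_D = 60.5 mA gives V_GS = -14.1 V ≤ V_t, so take I_D = 2.54 mA.
Then V_GS = 5.06 V and V_DS = V_DD − I_D(R_D+R_S) = 13 − 2.54×0.89 = 10.7 V.
Saturation requires V_DS ≥ V_GS − V_t = 3.26 V; 10.7 ≥ 3.26 ✓.

I_D ≈ 2.5 mA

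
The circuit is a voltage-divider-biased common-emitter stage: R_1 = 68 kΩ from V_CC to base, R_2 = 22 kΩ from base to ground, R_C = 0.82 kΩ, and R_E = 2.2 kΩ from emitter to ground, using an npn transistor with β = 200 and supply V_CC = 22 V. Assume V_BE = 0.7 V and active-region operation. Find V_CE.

V_CE ≈ 16 V

Thevenize the base divider: V_Th = V_CC·R_2/(R_1+R_2) = 22×22/90 = 5.38 V, R_Th = R_1‖R_2 = 16.6 kΩ.
Base-emitter loop: V_Th = I_B·R_Th + V_BE + (β+1)I_B·R_E, so I_B = (5.38 − 0.7) / (16.6 + 201×2.2) = 0.0102 mA.
I_C = β·I_B = 200×0.0102 = 2.04 mA, and I_E = (β+1)I_B = 2.05 mA.
V_CE = V_CC − I_C·R_C − I_E·R_E = 22 − 2.04×0.82 − 2.05×2.2 = 15.8 V.
V_CE = 15.8 V > 0.2 V confirms active-region operation.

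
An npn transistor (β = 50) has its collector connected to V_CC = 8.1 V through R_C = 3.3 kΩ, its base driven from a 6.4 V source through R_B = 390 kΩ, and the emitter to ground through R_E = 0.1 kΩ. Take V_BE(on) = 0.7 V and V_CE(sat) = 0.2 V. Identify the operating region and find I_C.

Assume active. Base-emitter loop: I_B = (V_BB − V_BE)/(R_B + (β+1)R_E) = (6.4 − 0.7)/(390 + 51×0.1) = 0.0144 mA.
I_C = β·I_B = 50×0.0144 = 0.721 mA.
V_CE = V_CC − I_C·R_C − I_E·R_E = 8.1 − 0.721×3.3 − 0.736×0.1 = 5.65 V > V_CE(sat), so the active-region assumption holds.

active; I_C ≈ 0.72 mA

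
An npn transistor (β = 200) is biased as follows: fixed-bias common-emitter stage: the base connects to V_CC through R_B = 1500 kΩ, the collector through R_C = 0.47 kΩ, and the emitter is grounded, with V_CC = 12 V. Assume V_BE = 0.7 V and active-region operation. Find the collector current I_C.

I_C ≈ 1.5 mA

Base loop: V_CC = I_B·R_B + V_BE, so I_B = (12 − 0.7)/1500 kΩ = 0.00753 mA.
In the active region I_C = β·I_B = 200 × 0.00753 = 1.51 mA.
Collector loop: V_CE = V_CC − I_C·R_C = 12 − 1.51×0.47 = 11.3 V.
Since V_CE = 11.3 V > V_CE(sat) ≈ 0.2 V, the transistor is in the active region as assumed.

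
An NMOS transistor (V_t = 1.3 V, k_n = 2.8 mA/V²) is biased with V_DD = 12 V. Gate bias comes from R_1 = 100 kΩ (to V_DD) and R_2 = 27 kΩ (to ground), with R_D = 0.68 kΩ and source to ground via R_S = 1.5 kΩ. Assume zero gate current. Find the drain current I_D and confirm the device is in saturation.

I_D ≈ 0.45 mA

V_G = V_DD·R_2/(R_1+R_2) = 12×27/127 = 2.55 V.
Assume saturation: I_D = (k_n/2)(V_GS − V_t)² with V_GS = V_G − I_D·R_S = 2.55 − 1.5·I_D.
Substituting gives 3.15·I_D² − 6.25·I_D + 2.19 = 0, with roots I_D = 0.454 or 1.53 mA.
The root I_D = 1.53 mA gives V_GS = 0.254 V ≤ V_t, so take I_D = 0.454 mA.
Then V_GS = 1.87 V and V_DS = V_DD − I_D(R_D+R_S) = 12 − 0.454×2.18 = 11 V.
Saturation requires V_DS ≥ V_GS − V_t = 0.57 V; 11 ≥ 0.57 ✓.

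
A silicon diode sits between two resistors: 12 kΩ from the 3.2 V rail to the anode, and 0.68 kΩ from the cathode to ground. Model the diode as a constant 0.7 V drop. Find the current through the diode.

The two resistors are in series with the diode, so KVL gives 3.2 = I·12 + 0.7 + I·0.68.
I = (3.2 − 0.7) / (12 + 0.68) kΩ = 2.5 / 12.7 = 0.197 mA.

I ≈ 0.2 mA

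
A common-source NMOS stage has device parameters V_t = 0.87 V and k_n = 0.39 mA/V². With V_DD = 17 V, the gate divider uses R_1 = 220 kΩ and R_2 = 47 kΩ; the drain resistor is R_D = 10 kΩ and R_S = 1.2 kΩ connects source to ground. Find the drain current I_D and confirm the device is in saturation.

V_G = V_DD·R_2/(R_1+R_2) = 17×47/267 = 2.99 V.
Assume saturation: I_D = (k_n/2)(V_GS − V_t)² with V_GS = V_G − I_D·R_S = 2.99 − 1.2·I_D.
Substituting gives 0.281·I_D² − 1.99·I_D + 0.878 = 0, with roots I_D = 0.472 or 6.63 mA.
The root I_D = 6.63 mA gives V_GS = -4.96 V ≤ V_t, so take I_D = 0.472 mA.
Then V_GS = 2.43 V and V_DS = V_DD − I_D(R_D+R_S) = 17 − 0.472×11.2 = 11.7 V.
Saturation requires V_DS ≥ V_GS − V_t = 1.56 V; 11.7 ≥ 1.56 ✓.

I_D ≈ 0.47 mA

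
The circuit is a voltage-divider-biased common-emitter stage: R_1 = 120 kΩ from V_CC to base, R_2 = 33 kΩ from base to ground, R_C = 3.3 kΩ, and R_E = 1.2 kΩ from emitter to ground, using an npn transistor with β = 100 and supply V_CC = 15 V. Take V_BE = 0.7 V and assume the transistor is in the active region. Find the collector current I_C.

I_C ≈ 1.7 mA

Thevenize the base divider: V_Th = V_CC·R_2/(R_1+R_2) = 15×33/153 = 3.24 V, R_Th = R_1‖R_2 = 25.9 kΩ.
Base-emitter loop: V_Th = I_B·R_Th + V_BE + (β+1)I_B·R_E, so I_B = (3.24 − 0.7) / (25.9 + 101×1.2) = 0.0172 mA.
I_C = β·I_B = 100×0.0172 = 1.72 mA, and I_E = (β+1)I_B = 1.74 mA.
V_CE = V_CC − I_C·R_C − I_E·R_E = 15 − 1.72×3.3 − 1.74×1.2 = 7.22 V.
V_CE = 7.22 V > 0.2 V confirms active-region operation.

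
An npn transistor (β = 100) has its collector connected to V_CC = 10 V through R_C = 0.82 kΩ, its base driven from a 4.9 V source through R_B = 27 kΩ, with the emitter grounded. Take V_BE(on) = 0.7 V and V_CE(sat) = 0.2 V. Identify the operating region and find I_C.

Assume active: I_B = (4.9 − 0.7)/27 = 0.156 mA, giving I_C = β·I_B = 15.6 mA.
But then V_CE = 10 − 15.6×0.82 = -2.76 V < V_CE(sat) = 0.2 V — impossible in the active region.
So the transistor is saturated. With V_CE = 0.2 V, I_C = (V_CC − 0.2)/R_C = 9.8/0.82 = 12 mA.
Check: β·I_B = 15.6 mA > I_C = 12 mA, confirming saturation.

saturation; I_C ≈ 12 mA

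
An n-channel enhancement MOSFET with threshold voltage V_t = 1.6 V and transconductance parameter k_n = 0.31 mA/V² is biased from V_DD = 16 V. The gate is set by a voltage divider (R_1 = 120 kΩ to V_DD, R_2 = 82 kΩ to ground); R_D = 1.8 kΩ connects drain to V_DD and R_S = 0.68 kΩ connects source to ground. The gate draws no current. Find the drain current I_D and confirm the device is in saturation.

V_G = V_DD·R_2/(R_1+R_2) = 16×82/202 = 6.5 V.
Assume saturation: I_D = (k_n/2)(V_GS − V_t)² with V_GS = V_G − I_D·R_S = 6.5 − 0.68·I_D.
Substituting gives 0.0717·I_D² − 2.03·I_D + 3.71 = 0, with roots I_D = 1.96 or 26.4 mA.
The root I_D = 26.4 mA gives V_GS = -11.4 V ≤ V_t, so take I_D = 1.96 mA.
Then V_GS = 5.16 V and V_DS = V_DD − I_D(R_D+R_S) = 16 − 1.96×2.48 = 11.1 V.
Saturation requires V_DS ≥ V_GS − V_t = 3.56 V; 11.1 ≥ 3.56 ✓.

I_D ≈ 2 mA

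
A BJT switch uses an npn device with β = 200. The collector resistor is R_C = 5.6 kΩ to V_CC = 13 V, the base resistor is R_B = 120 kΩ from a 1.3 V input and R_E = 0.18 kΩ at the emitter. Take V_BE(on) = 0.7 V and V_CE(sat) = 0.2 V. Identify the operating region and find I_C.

Assume active. Base-emitter loop: I_B = (V_BB − V_BE)/(R_B + (β+1)R_E) = (1.3 − 0.7)/(120 + 201×0.18) = 0.00384 mA.
I_C = β·I_B = 200×0.00384 = 0.768 mA.
V_CE = V_CC − I_C·R_C − I_E·R_E = 13 − 0.768×5.6 − 0.772×0.18 = 8.56 V > V_CE(sat), so the active-region assumption holds.

active; I_C ≈ 0.77 mA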